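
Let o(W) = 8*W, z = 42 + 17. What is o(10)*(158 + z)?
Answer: 17360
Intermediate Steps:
z = 59
o(10)*(158 + z) = (8*10)*(158 + 59) = 80*217 = 17360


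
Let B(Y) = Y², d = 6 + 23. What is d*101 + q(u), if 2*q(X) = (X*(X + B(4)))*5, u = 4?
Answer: 3129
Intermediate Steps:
d = 29
q(X) = 5*X*(16 + X)/2 (q(X) = ((X*(X + 4²))*5)/2 = ((X*(X + 16))*5)/2 = ((X*(16 + X))*5)/2 = (5*X*(16 + X))/2 = 5*X*(16 + X)/2)
d*101 + q(u) = 29*101 + (5/2)*4*(16 + 4) = 2929 + (5/2)*4*20 = 2929 + 200 = 3129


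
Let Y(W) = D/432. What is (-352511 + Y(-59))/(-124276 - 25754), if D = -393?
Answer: 10152343/4320864 ≈ 2.3496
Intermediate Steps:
Y(W) = -131/144 (Y(W) = -393/432 = -393*1/432 = -131/144)
(-352511 + Y(-59))/(-124276 - 25754) = (-352511 - 131/144)/(-124276 - 25754) = -50761715/144/(-150030) = -50761715/144*(-1/150030) = 10152343/4320864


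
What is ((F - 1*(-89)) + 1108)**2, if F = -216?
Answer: 962361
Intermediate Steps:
((F - 1*(-89)) + 1108)**2 = ((-216 - 1*(-89)) + 1108)**2 = ((-216 + 89) + 1108)**2 = (-127 + 1108)**2 = 981**2 = 962361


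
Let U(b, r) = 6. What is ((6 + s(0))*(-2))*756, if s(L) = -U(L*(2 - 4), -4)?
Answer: 0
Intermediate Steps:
s(L) = -6 (s(L) = -1*6 = -6)
((6 + s(0))*(-2))*756 = ((6 - 6)*(-2))*756 = (0*(-2))*756 = 0*756 = 0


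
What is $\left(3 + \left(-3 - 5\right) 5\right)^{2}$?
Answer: $1369$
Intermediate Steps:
$\left(3 + \left(-3 - 5\right) 5\right)^{2} = \left(3 - 40\right)^{2} = \left(-37\right)^{2} = 1369$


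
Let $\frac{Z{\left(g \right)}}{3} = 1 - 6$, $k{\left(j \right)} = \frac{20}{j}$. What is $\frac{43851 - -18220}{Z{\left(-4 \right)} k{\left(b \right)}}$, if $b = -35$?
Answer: $\frac{434497}{60} \approx 7241.6$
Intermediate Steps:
$Z{\left(g \right)} = -15$ ($Z{\left(g \right)} = 3 \left(1 - 6\right) = 3 \left(-5\right) = -15$)
$\frac{43851 - -18220}{Z{\left(-4 \right)} k{\left(b \right)}} = \frac{43851 - -18220}{\left(-15\right) \frac{20}{-35}} = \frac{43851 + 18220}{\left(-15\right) 20 \left(- \frac{1}{35}\right)} = \frac{62071}{\left(-15\right) \left(- \frac{4}{7}\right)} = \frac{62071}{\frac{60}{7}} = 62071 \cdot \frac{7}{60} = \frac{434497}{60}$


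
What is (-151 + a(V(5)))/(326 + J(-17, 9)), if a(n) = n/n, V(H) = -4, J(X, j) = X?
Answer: -50/103 ≈ -0.48544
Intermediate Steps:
a(n) = 1
(-151 + a(V(5)))/(326 + J(-17, 9)) = (-151 + 1)/(326 - 17) = -150/309 = -150*1/309 = -50/103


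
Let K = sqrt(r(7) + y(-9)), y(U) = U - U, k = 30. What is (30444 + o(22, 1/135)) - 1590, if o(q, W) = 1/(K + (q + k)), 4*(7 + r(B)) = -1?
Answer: 312921838/10845 - 2*I*sqrt(29)/10845 ≈ 28854.0 - 0.00099311*I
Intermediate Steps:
y(U) = 0
r(B) = -29/4 (r(B) = -7 + (1/4)*(-1) = -7 - 1/4 = -29/4)
K = I*sqrt(29)/2 (K = sqrt(-29/4 + 0) = sqrt(-29/4) = I*sqrt(29)/2 ≈ 2.6926*I)
o(q, W) = 1/(30 + q + I*sqrt(29)/2) (o(q, W) = 1/(I*sqrt(29)/2 + (q + 30)) = 1/(I*sqrt(29)/2 + (30 + q)) = 1/(30 + q + I*sqrt(29)/2))
(30444 + o(22, 1/135)) - 1590 = (30444 + 2/(60 + 2*22 + I*sqrt(29))) - 1590 = (30444 + 2/(60 + 44 + I*sqrt(29))) - 1590 = (30444 + 2/(104 + I*sqrt(29))) - 1590 = 28854 + 2/(104 + I*sqrt(29))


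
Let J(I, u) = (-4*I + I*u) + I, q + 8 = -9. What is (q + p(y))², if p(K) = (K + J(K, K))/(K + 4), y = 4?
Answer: 256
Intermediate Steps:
q = -17 (q = -8 - 9 = -17)
J(I, u) = -3*I + I*u
p(K) = (K + K*(-3 + K))/(4 + K) (p(K) = (K + K*(-3 + K))/(K + 4) = (K + K*(-3 + K))/(4 + K))
(q + p(y))² = (-17 + 4*(-2 + 4)/(4 + 4))² = (-17 + 4*2/8)² = (-17 + 4*(⅛)*2)² = (-17 + 1)² = (-16)² = 256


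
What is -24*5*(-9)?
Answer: 1080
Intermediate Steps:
-24*5*(-9) = -120*(-9) = 1080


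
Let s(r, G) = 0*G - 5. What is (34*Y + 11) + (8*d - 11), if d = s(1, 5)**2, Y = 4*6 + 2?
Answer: 1084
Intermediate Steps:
Y = 26 (Y = 24 + 2 = 26)
s(r, G) = -5 (s(r, G) = 0 - 5 = -5)
d = 25 (d = (-5)**2 = 25)
(34*Y + 11) + (8*d - 11) = (34*26 + 11) + (8*25 - 11) = (884 + 11) + (200 - 11) = 895 + 189 = 1084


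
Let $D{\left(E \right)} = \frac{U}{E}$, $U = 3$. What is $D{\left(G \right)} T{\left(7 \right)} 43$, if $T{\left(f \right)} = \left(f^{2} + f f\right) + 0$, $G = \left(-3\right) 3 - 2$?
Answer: $- \frac{12642}{11} \approx -1149.3$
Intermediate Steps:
$G = -11$ ($G = -9 - 2 = -11$)
$T{\left(f \right)} = 2 f^{2}$ ($T{\left(f \right)} = \left(f^{2} + f^{2}\right) + 0 = 2 f^{2} + 0 = 2 f^{2}$)
$D{\left(E \right)} = \frac{3}{E}$
$D{\left(G \right)} T{\left(7 \right)} 43 = \frac{3}{-11} \cdot 2 \cdot 7^{2} \cdot 43 = 3 \left(- \frac{1}{11}\right) 2 \cdot 49 \cdot 43 = \left(- \frac{3}{11}\right) 98 \cdot 43 = \left(- \frac{294}{11}\right) 43 = - \frac{12642}{11}$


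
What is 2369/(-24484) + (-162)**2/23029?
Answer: 588002395/563842036 ≈ 1.0428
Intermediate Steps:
2369/(-24484) + (-162)**2/23029 = 2369*(-1/24484) + 26244*(1/23029) = -2369/24484 + 26244/23029 = 588002395/563842036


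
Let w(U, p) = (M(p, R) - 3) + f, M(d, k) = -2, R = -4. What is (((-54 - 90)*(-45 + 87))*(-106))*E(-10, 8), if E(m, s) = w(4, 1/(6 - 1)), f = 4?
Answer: -641088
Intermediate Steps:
w(U, p) = -1 (w(U, p) = (-2 - 3) + 4 = -5 + 4 = -1)
E(m, s) = -1
(((-54 - 90)*(-45 + 87))*(-106))*E(-10, 8) = (((-54 - 90)*(-45 + 87))*(-106))*(-1) = (-144*42*(-106))*(-1) = -6048*(-106)*(-1) = 641088*(-1) = -641088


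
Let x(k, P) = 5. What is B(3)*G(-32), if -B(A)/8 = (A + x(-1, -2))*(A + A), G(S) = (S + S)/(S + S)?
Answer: -384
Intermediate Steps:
G(S) = 1 (G(S) = (2*S)/((2*S)) = (2*S)*(1/(2*S)) = 1)
B(A) = -16*A*(5 + A) (B(A) = -8*(A + 5)*(A + A) = -8*(5 + A)*2*A = -16*A*(5 + A))
B(3)*G(-32) = -16*3*(5 + 3)*1 = -16*3*8*1 = -384*1 = -384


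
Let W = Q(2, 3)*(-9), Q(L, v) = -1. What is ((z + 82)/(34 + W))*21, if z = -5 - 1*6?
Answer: 1491/43 ≈ 34.674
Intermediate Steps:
z = -11 (z = -5 - 6 = -11)
W = 9 (W = -1*(-9) = 9)
((z + 82)/(34 + W))*21 = ((-11 + 82)/(34 + 9))*21 = (71/43)*21 = 1491/43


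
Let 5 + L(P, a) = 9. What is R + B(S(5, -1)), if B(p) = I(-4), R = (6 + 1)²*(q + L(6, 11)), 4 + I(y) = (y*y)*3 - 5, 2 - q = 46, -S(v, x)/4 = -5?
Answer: -1921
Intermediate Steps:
S(v, x) = 20 (S(v, x) = -4*(-5) = 20)
q = -44 (q = 2 - 1*46 = 2 - 46 = -44)
L(P, a) = 4 (L(P, a) = -5 + 9 = 4)
I(y) = -9 + 3*y² (I(y) = -4 + ((y*y)*3 - 5) = -4 + (y²*3 - 5) = -4 + (3*y² - 5) = -4 + (-5 + 3*y²) = -9 + 3*y²)
R = -1960 (R = (6 + 1)²*(-44 + 4) = 7²*(-40) = 49*(-40) = -1960)
B(p) = 39 (B(p) = -9 + 3*(-4)² = -9 + 3*16 = -9 + 48 = 39)
R + B(S(5, -1)) = -1960 + 39 = -1921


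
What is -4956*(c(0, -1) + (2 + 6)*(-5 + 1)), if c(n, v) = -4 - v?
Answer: 173460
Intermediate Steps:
-4956*(c(0, -1) + (2 + 6)*(-5 + 1)) = -4956*((-4 - 1*(-1)) + (2 + 6)*(-5 + 1)) = -4956*((-4 + 1) + 8*(-4)) = -4956*(-3 - 32) = -4956*(-35) = 173460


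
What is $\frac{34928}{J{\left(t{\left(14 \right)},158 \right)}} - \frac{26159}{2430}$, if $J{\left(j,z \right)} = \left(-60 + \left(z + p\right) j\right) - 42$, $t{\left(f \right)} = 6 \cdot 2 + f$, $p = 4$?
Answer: $- \frac{150923}{66582} \approx -2.2667$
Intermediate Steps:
$t{\left(f \right)} = 12 + f$
$J{\left(j,z \right)} = -102 + j \left(4 + z\right)$ ($J{\left(j,z \right)} = \left(-60 + \left(z + 4\right) j\right) - 42 = \left(-60 + \left(4 + z\right) j\right) - 42 = \left(-60 + j \left(4 + z\right)\right) - 42 = -102 + j \left(4 + z\right)$)
$\frac{34928}{J{\left(t{\left(14 \right)},158 \right)}} - \frac{26159}{2430} = \frac{34928}{-102 + 4 \left(12 + 14\right) + \left(12 + 14\right) 158} - \frac{26159}{2430} = \frac{34928}{-102 + 4 \cdot 26 + 26 \cdot 158} - \frac{26159}{2430} = \frac{34928}{-102 + 104 + 4108} - \frac{26159}{2430} = \frac{34928}{4110} - \frac{26159}{2430} = 34928 \cdot \frac{1}{4110} - \frac{26159}{2430} = \frac{17464}{2055} - \frac{26159}{2430} = - \frac{150923}{66582}$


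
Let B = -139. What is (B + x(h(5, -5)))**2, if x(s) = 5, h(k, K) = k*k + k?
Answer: 17956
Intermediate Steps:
h(k, K) = k + k**2 (h(k, K) = k**2 + k = k + k**2)
(B + x(h(5, -5)))**2 = (-139 + 5)**2 = (-134)**2 = 17956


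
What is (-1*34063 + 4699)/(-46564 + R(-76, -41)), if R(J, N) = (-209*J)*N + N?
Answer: 29364/697849 ≈ 0.042078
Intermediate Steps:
R(J, N) = N - 209*J*N (R(J, N) = -209*J*N + N = N - 209*J*N)
(-1*34063 + 4699)/(-46564 + R(-76, -41)) = (-1*34063 + 4699)/(-46564 - 41*(1 - 209*(-76))) = (-34063 + 4699)/(-46564 - 41*(1 + 15884)) = -29364/(-46564 - 41*15885) = -29364/(-46564 - 651285) = -29364/(-697849) = -29364*(-1/697849) = 29364/697849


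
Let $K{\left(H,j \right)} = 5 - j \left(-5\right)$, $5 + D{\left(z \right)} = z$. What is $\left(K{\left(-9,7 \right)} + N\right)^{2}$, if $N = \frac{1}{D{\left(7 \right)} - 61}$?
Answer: $\frac{5564881}{3481} \approx 1598.6$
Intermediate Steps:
$D{\left(z \right)} = -5 + z$
$K{\left(H,j \right)} = 5 + 5 j$ ($K{\left(H,j \right)} = 5 - - 5 j = 5 + 5 j$)
$N = - \frac{1}{59}$ ($N = \frac{1}{\left(-5 + 7\right) - 61} = \frac{1}{2 - 61} = \frac{1}{-59} = - \frac{1}{59} \approx -0.016949$)
$\left(K{\left(-9,7 \right)} + N\right)^{2} = \left(\left(5 + 5 \cdot 7\right) - \frac{1}{59}\right)^{2} = \left(\left(5 + 35\right) - \frac{1}{59}\right)^{2} = \left(40 - \frac{1}{59}\right)^{2} = \left(\frac{2359}{59}\right)^{2} = \frac{5564881}{3481}$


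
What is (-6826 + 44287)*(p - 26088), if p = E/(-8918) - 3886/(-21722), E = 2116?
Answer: -47329117870933593/48429199 ≈ -9.7729e+8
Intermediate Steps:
p = -2827101/48429199 (p = 2116/(-8918) - 3886/(-21722) = 2116*(-1/8918) - 3886*(-1/21722) = -1058/4459 + 1943/10861 = -2827101/48429199 ≈ -0.058376)
(-6826 + 44287)*(p - 26088) = (-6826 + 44287)*(-2827101/48429199 - 26088) = 37461*(-1263423770613/48429199) = -47329117870933593/48429199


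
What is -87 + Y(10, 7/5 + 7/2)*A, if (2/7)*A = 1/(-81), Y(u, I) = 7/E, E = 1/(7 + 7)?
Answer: -7390/81 ≈ -91.235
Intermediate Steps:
E = 1/14 ≈ 0.071429
Y(u, I) = 98 (Y(u, I) = 7/(1/14) = 7*14 = 98)
A = -7/162 (A = (7/2)/(-81) = (7/2)*(-1/81) = -7/162 ≈ -0.043210)
-87 + Y(10, 7/5 + 7/2)*A = -87 + 98*(-7/162) = -87 - 343/81 = -7390/81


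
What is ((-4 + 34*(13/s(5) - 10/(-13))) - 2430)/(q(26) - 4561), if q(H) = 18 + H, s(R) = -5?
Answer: 162256/293605 ≈ 0.55263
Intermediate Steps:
((-4 + 34*(13/s(5) - 10/(-13))) - 2430)/(q(26) - 4561) = ((-4 + 34*(13/(-5) - 10/(-13))) - 2430)/((18 + 26) - 4561) = ((-4 + 34*(13*(-⅕) - 10*(-1/13))) - 2430)/(44 - 4561) = ((-4 + 34*(-13/5 + 10/13)) - 2430)/(-4517) = ((-4 + 34*(-119/65)) - 2430)*(-1/4517) = ((-4 - 4046/65) - 2430)*(-1/4517) = (-4306/65 - 2430)*(-1/4517) = -162256/65*(-1/4517) = 162256/293605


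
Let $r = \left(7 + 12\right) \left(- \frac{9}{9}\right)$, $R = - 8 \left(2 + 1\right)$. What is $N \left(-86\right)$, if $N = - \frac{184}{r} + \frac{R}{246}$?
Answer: $- \frac{642248}{779} \approx -824.45$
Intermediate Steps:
$R = -24$ ($R = \left(-8\right) 3 = -24$)
$r = -19$ ($r = 19 \left(\left(-9\right) \frac{1}{9}\right) = 19 \left(-1\right) = -19$)
$N = \frac{7468}{779}$ ($N = - \frac{184}{-19} - \frac{24}{246} = \left(-184\right) \left(- \frac{1}{19}\right) - \frac{4}{41} = \frac{184}{19} - \frac{4}{41} = \frac{7468}{779} \approx 9.5867$)
$N \left(-86\right) = \frac{7468}{779} \left(-86\right) = - \frac{642248}{779}$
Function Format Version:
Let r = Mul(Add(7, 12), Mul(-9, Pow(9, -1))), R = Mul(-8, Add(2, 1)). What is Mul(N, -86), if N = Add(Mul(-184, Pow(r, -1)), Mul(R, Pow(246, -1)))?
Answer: Rational(-642248, 779) ≈ -824.45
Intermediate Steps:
R = -24 (R = Mul(-8, 3) = -24)
r = -19 (r = Mul(19, Mul(-9, Rational(1, 9))) = Mul(19, -1) = -19)
N = Rational(7468, 779) (N = Add(Mul(-184, Pow(-19, -1)), Mul(-24, Pow(246, -1))) = Add(Mul(-184, Rational(-1, 19)), Mul(-24, Rational(1, 246))) = Add(Rational(184, 19), Rational(-4, 41)) = Rational(7468, 779) ≈ 9.5867)
Mul(N, -86) = Mul(Rational(7468, 779), -86) = Rational(-642248, 779)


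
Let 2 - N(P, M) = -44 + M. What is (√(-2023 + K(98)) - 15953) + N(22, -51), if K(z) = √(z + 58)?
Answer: -15856 + I*√(2023 - 2*√39) ≈ -15856.0 + 44.839*I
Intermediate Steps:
N(P, M) = 46 - M (N(P, M) = 2 - (-44 + M) = 2 + (44 - M) = 46 - M)
K(z) = √(58 + z)
(√(-2023 + K(98)) - 15953) + N(22, -51) = (√(-2023 + √(58 + 98)) - 15953) + (46 - 1*(-51)) = (√(-2023 + √156) - 15953) + (46 + 51) = (√(-2023 + 2*√39) - 15953) + 97 = (-15953 + √(-2023 + 2*√39)) + 97 = -15856 + √(-2023 + 2*√39)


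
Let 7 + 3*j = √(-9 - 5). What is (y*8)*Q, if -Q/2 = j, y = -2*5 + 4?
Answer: -224 + 32*I*√14 ≈ -224.0 + 119.73*I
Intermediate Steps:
j = -7/3 + I*√14/3 (j = -7/3 + √(-9 - 5)/3 = -7/3 + √(-14)/3 = -7/3 + (I*√14)/3 = -7/3 + I*√14/3 ≈ -2.3333 + 1.2472*I)
y = -6 (y = -10 + 4 = -6)
Q = 14/3 - 2*I*√14/3 (Q = -2*(-7/3 + I*√14/3) = 14/3 - 2*I*√14/3 ≈ 4.6667 - 2.4944*I)
(y*8)*Q = (-6*8)*(14/3 - 2*I*√14/3) = -48*(14/3 - 2*I*√14/3) = -224 + 32*I*√14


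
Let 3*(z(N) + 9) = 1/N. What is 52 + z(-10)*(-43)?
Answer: 13213/30 ≈ 440.43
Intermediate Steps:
z(N) = -9 + 1/(3*N)
52 + z(-10)*(-43) = 52 + (-9 + (⅓)/(-10))*(-43) = 52 + (-9 + (⅓)*(-⅒))*(-43) = 52 + (-9 - 1/30)*(-43) = 52 - 271/30*(-43) = 52 + 11653/30 = 13213/30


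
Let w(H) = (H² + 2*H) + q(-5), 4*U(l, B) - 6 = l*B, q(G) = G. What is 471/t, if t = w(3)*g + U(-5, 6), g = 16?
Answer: 471/154 ≈ 3.0584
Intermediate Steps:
U(l, B) = 3/2 + B*l/4 (U(l, B) = 3/2 + (l*B)/4 = 3/2 + (B*l)/4 = 3/2 + B*l/4)
w(H) = -5 + H² + 2*H (w(H) = (H² + 2*H) - 5 = -5 + H² + 2*H)
t = 154 (t = (-5 + 3² + 2*3)*16 + (3/2 + (¼)*6*(-5)) = (-5 + 9 + 6)*16 + (3/2 - 15/2) = 10*16 - 6 = 160 - 6 = 154)
471/t = 471/154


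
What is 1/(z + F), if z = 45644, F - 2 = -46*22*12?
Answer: 1/33502 ≈ 2.9849e-5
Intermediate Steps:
F = -12142 (F = 2 - 46*22*12 = 2 - 1012*12 = 2 - 12144 = -12142)
1/(z + F) = 1/(45644 - 12142) = 1/33502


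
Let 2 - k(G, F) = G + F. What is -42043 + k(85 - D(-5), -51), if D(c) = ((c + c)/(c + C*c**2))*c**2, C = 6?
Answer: -1220225/29 ≈ -42077.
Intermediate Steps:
D(c) = 2*c**3/(c + 6*c**2) (D(c) = ((c + c)/(c + 6*c**2))*c**2 = ((2*c)/(c + 6*c**2))*c**2 = (2*c/(c + 6*c**2))*c**2 = 2*c**3/(c + 6*c**2))
k(G, F) = 2 - F - G (k(G, F) = 2 - (G + F) = 2 - (F + G) = 2 + (-F - G) = 2 - F - G)
-42043 + k(85 - D(-5), -51) = -42043 + (2 - 1*(-51) - (85 - 2*(-5)**2/(1 + 6*(-5)))) = -42043 + (2 + 51 - (85 - 2*25/(1 - 30))) = -42043 + (2 + 51 - (85 - 2*25/(-29))) = -42043 + (2 + 51 - (85 - 2*25*(-1)/29)) = -42043 + (2 + 51 - (85 - 1*(-50/29))) = -42043 + (2 + 51 - (85 + 50/29)) = -42043 + (2 + 51 - 1*2515/29) = -42043 + (2 + 51 - 2515/29) = -42043 - 978/29 = -1220225/29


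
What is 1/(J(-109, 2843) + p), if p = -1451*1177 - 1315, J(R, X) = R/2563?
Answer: -2563/4380531055 ≈ -5.8509e-7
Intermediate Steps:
J(R, X) = R/2563 (J(R, X) = R*(1/2563) = R/2563)
p = -1709142 (p = -1707827 - 1315 = -1709142)
1/(J(-109, 2843) + p) = 1/((1/2563)*(-109) - 1709142) = 1/(-109/2563 - 1709142) = 1/(-4380531055/2563) = -2563/4380531055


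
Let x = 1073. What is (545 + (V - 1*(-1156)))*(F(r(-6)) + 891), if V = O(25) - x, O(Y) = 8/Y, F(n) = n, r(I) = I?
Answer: 2780316/5 ≈ 5.5606e+5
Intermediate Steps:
V = -26817/25 (V = 8/25 - 1*1073 = 8*(1/25) - 1073 = 8/25 - 1073 = -26817/25 ≈ -1072.7)
(545 + (V - 1*(-1156)))*(F(r(-6)) + 891) = (545 + (-26817/25 - 1*(-1156)))*(-6 + 891) = (545 + (-26817/25 + 1156))*885 = (545 + 2083/25)*885 = (15708/25)*885 = 2780316/5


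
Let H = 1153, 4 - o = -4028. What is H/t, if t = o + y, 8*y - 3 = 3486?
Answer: 9224/35745 ≈ 0.25805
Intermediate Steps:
y = 3489/8 (y = 3/8 + (⅛)*3486 = 3/8 + 1743/4 = 3489/8 ≈ 436.13)
o = 4032 (o = 4 - 1*(-4028) = 4 + 4028 = 4032)
t = 35745/8 (t = 4032 + 3489/8 = 35745/8 ≈ 4468.1)
H/t = 1153/(35745/8) = 1153*(8/35745) = 9224/35745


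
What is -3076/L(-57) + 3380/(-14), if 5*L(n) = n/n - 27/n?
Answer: -74745/7 ≈ -10678.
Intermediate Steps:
L(n) = 1/5 - 27/(5*n) (L(n) = (n/n - 27/n)/5 = (1 - 27/n)/5 = 1/5 - 27/(5*n))
-3076/L(-57) + 3380/(-14) = -3076*(-285/(-27 - 57)) + 3380/(-14) = -3076/((1/5)*(-1/57)*(-84)) + 3380*(-1/14) = -3076/28/95 - 1690/7 = -3076*95/28 - 1690/7 = -73055/7 - 1690/7 = -74745/7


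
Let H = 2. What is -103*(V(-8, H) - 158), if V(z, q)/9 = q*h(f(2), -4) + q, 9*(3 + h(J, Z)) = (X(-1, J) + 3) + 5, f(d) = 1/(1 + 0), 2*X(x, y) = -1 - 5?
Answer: 18952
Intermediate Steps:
X(x, y) = -3 (X(x, y) = (-1 - 5)/2 = (½)*(-6) = -3)
f(d) = 1 (f(d) = 1/1 = 1)
h(J, Z) = -22/9 (h(J, Z) = -3 + ((-3 + 3) + 5)/9 = -3 + (0 + 5)/9 = -3 + (⅑)*5 = -3 + 5/9 = -22/9)
V(z, q) = -13*q (V(z, q) = 9*(q*(-22/9) + q) = 9*(-22*q/9 + q) = 9*(-13*q/9) = -13*q)
-103*(V(-8, H) - 158) = -103*(-13*2 - 158) = -103*(-26 - 158) = -103*(-184) = 18952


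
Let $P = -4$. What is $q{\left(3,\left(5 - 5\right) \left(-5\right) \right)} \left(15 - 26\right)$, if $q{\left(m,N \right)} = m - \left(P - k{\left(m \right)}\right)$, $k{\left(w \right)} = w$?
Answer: $-110$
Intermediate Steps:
$q{\left(m,N \right)} = 4 + 2 m$ ($q{\left(m,N \right)} = m + \left(m - -4\right) = m + \left(m + 4\right) = m + \left(4 + m\right) = 4 + 2 m$)
$q{\left(3,\left(5 - 5\right) \left(-5\right) \right)} \left(15 - 26\right) = \left(4 + 2 \cdot 3\right) \left(15 - 26\right) = \left(4 + 6\right) \left(15 - 26\right) = 10 \left(-11\right) = -110$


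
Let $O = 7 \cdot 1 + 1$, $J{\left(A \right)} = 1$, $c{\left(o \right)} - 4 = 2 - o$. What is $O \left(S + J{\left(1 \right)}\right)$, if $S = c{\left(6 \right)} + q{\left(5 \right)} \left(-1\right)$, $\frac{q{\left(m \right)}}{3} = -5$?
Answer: $128$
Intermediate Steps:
$c{\left(o \right)} = 6 - o$ ($c{\left(o \right)} = 4 - \left(-2 + o\right) = 6 - o$)
$q{\left(m \right)} = -15$ ($q{\left(m \right)} = 3 \left(-5\right) = -15$)
$S = 15$ ($S = \left(6 - 6\right) - -15 = \left(6 - 6\right) + 15 = 0 + 15 = 15$)
$O = 8$ ($O = 7 + 1 = 8$)
$O \left(S + J{\left(1 \right)}\right) = 8 \left(15 + 1\right) = 8 \cdot 16 = 128$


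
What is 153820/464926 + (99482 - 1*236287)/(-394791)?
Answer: 62165476525/91774300233 ≈ 0.67737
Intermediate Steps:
153820/464926 + (99482 - 1*236287)/(-394791) = 153820*(1/464926) + (99482 - 236287)*(-1/394791) = 76910/232463 - 136805*(-1/394791) = 76910/232463 + 136805/394791 = 62165476525/91774300233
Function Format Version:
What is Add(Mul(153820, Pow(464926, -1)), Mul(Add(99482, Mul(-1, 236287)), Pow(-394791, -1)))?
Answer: Rational(62165476525, 91774300233) ≈ 0.67737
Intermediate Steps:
Add(Mul(153820, Pow(464926, -1)), Mul(Add(99482, Mul(-1, 236287)), Pow(-394791, -1))) = Add(Mul(153820, Rational(1, 464926)), Mul(Add(99482, -236287), Rational(-1, 394791))) = Add(Rational(76910, 232463), Mul(-136805, Rational(-1, 394791))) = Add(Rational(76910, 232463), Rational(136805, 394791)) = Rational(62165476525, 91774300233)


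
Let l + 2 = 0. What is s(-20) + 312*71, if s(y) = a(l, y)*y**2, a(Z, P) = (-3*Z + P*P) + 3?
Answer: 185752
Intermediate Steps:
l = -2 (l = -2 + 0 = -2)
a(Z, P) = 3 + P**2 - 3*Z (a(Z, P) = (-3*Z + P**2) + 3 = (P**2 - 3*Z) + 3 = 3 + P**2 - 3*Z)
s(y) = y**2*(9 + y**2) (s(y) = (3 + y**2 - 3*(-2))*y**2 = (3 + y**2 + 6)*y**2 = (9 + y**2)*y**2 = y**2*(9 + y**2))
s(-20) + 312*71 = (-20)**2*(9 + (-20)**2) + 312*71 = 400*(9 + 400) + 22152 = 400*409 + 22152 = 163600 + 22152 = 185752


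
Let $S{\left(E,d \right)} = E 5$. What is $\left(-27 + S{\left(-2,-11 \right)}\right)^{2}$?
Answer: $1369$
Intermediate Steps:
$S{\left(E,d \right)} = 5 E$
$\left(-27 + S{\left(-2,-11 \right)}\right)^{2} = \left(-27 + 5 \left(-2\right)\right)^{2} = \left(-27 - 10\right)^{2} = \left(-37\right)^{2} = 1369$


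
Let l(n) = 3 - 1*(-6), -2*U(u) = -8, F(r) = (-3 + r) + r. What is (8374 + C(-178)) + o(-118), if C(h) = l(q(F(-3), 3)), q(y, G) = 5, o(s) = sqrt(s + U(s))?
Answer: 8383 + I*sqrt(114) ≈ 8383.0 + 10.677*I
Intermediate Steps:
F(r) = -3 + 2*r
U(u) = 4 (U(u) = -1/2*(-8) = 4)
o(s) = sqrt(4 + s) (o(s) = sqrt(s + 4) = sqrt(4 + s))
l(n) = 9 (l(n) = 3 + 6 = 9)
C(h) = 9
(8374 + C(-178)) + o(-118) = (8374 + 9) + sqrt(4 - 118) = 8383 + sqrt(-114) = 8383 + I*sqrt(114)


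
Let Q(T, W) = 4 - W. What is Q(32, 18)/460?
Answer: -7/230 ≈ -0.030435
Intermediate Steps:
Q(32, 18)/460 = (4 - 1*18)/460 = (4 - 18)*(1/460) = -14*1/460 = -7/230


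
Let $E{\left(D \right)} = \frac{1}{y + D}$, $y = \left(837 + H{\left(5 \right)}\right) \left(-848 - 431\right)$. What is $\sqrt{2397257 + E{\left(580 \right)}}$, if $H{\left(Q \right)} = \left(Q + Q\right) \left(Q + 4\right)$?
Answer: $\frac{2 \sqrt{841647334252369965}}{1185053} \approx 1548.3$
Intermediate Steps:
$H{\left(Q \right)} = 2 Q \left(4 + Q\right)$
$y = -1185633$ ($y = \left(837 + 2 \cdot 5 \left(4 + 5\right)\right) \left(-848 - 431\right) = \left(837 + 2 \cdot 5 \cdot 9\right) \left(-1279\right) = \left(837 + 90\right) \left(-1279\right) = 927 \left(-1279\right) = -1185633$)
$E{\left(D \right)} = \frac{1}{-1185633 + D}$
$\sqrt{2397257 + E{\left(580 \right)}} = \sqrt{2397257 + \frac{1}{-1185633 + 580}} = \sqrt{2397257 + \frac{1}{-1185053}} = \sqrt{2397257 - \frac{1}{1185053}} = \sqrt{\frac{2840876599620}{1185053}} = \frac{2 \sqrt{841647334252369965}}{1185053}$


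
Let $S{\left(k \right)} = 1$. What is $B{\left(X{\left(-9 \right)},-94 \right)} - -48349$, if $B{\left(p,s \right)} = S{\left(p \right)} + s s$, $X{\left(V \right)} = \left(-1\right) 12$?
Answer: $57186$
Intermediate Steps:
$X{\left(V \right)} = -12$
$B{\left(p,s \right)} = 1 + s^{2}$ ($B{\left(p,s \right)} = 1 + s s = 1 + s^{2}$)
$B{\left(X{\left(-9 \right)},-94 \right)} - -48349 = \left(1 + \left(-94\right)^{2}\right) - -48349 = \left(1 + 8836\right) + 48349 = 8837 + 48349 = 57186$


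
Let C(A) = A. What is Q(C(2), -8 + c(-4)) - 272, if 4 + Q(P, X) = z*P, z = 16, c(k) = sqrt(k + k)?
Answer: -244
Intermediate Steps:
c(k) = sqrt(2)*sqrt(k) (c(k) = sqrt(2*k) = sqrt(2)*sqrt(k))
Q(P, X) = -4 + 16*P
Q(C(2), -8 + c(-4)) - 272 = (-4 + 16*2) - 272 = (-4 + 32) - 272 = 28 - 272 = -244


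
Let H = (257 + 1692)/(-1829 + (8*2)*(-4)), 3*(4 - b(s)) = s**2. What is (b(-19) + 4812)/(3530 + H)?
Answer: 8888897/6680341 ≈ 1.3306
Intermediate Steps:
b(s) = 4 - s**2/3
H = -1949/1893 (H = 1949/(-1829 + 16*(-4)) = 1949/(-1829 - 64) = 1949/(-1893) = 1949*(-1/1893) = -1949/1893 ≈ -1.0296)
(b(-19) + 4812)/(3530 + H) = ((4 - 1/3*(-19)**2) + 4812)/(3530 - 1949/1893) = ((4 - 1/3*361) + 4812)/(6680341/1893) = ((4 - 361/3) + 4812)*(1893/6680341) = (-349/3 + 4812)*(1893/6680341) = (14087/3)*(1893/6680341) = 8888897/6680341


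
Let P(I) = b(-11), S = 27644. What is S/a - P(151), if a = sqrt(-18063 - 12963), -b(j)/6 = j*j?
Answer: 726 - 13822*I*sqrt(31026)/15513 ≈ 726.0 - 156.94*I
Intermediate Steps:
b(j) = -6*j**2 (b(j) = -6*j*j = -6*j**2)
P(I) = -726 (P(I) = -6*(-11)**2 = -6*121 = -726)
a = I*sqrt(31026) (a = sqrt(-31026) = I*sqrt(31026) ≈ 176.14*I)
S/a - P(151) = 27644/((I*sqrt(31026))) - 1*(-726) = 27644*(-I*sqrt(31026)/31026) + 726 = -13822*I*sqrt(31026)/15513 + 726 = 726 - 13822*I*sqrt(31026)/15513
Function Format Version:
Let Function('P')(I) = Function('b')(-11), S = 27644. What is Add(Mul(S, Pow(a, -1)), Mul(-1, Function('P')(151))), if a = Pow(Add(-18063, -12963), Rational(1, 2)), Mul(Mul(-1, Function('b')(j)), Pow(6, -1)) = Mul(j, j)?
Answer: Add(726, Mul(Rational(-13822, 15513), I, Pow(31026, Rational(1, 2)))) ≈ Add(726.00, Mul(-156.94, I))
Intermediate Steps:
Function('b')(j) = Mul(-6, Pow(j, 2)) (Function('b')(j) = Mul(-6, Mul(j, j)) = Mul(-6, Pow(j, 2)))
Function('P')(I) = -726 (Function('P')(I) = Mul(-6, Pow(-11, 2)) = Mul(-6, 121) = -726)
a = Mul(I, Pow(31026, Rational(1, 2))) (a = Pow(-31026, Rational(1, 2)) = Mul(I, Pow(31026, Rational(1, 2))) ≈ Mul(176.14, I))
Add(Mul(S, Pow(a, -1)), Mul(-1, Function('P')(151))) = Add(Mul(27644, Pow(Mul(I, Pow(31026, Rational(1, 2))), -1)), Mul(-1, -726)) = Add(Mul(27644, Mul(Rational(-1, 31026), I, Pow(31026, Rational(1, 2)))), 726) = Add(Mul(Rational(-13822, 15513), I, Pow(31026, Rational(1, 2))), 726) = Add(726, Mul(Rational(-13822, 15513), I, Pow(31026, Rational(1, 2))))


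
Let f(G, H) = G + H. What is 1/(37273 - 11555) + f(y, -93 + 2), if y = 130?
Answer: 1003003/25718 ≈ 39.000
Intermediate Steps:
1/(37273 - 11555) + f(y, -93 + 2) = 1/(37273 - 11555) + (130 + (-93 + 2)) = 1/25718 + (130 - 91) = 1/25718 + 39 = 1003003/25718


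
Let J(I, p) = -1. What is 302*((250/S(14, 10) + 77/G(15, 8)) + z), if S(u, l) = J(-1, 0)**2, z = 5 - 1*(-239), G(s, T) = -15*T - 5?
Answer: 18625246/125 ≈ 1.4900e+5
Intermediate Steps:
G(s, T) = -5 - 15*T
z = 244 (z = 5 + 239 = 244)
S(u, l) = 1 (S(u, l) = (-1)**2 = 1)
302*((250/S(14, 10) + 77/G(15, 8)) + z) = 302*((250/1 + 77/(-5 - 15*8)) + 244) = 302*((250*1 + 77/(-5 - 120)) + 244) = 302*((250 + 77/(-125)) + 244) = 302*((250 + 77*(-1/125)) + 244) = 302*((250 - 77/125) + 244) = 302*(31173/125 + 244) = 302*(61673/125) = 18625246/125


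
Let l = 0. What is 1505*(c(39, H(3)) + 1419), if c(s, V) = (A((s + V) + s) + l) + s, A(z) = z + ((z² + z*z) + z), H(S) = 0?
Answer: 20741910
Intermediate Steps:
A(z) = 2*z + 2*z² (A(z) = z + ((z² + z²) + z) = z + (2*z² + z) = z + (z + 2*z²) = 2*z + 2*z²)
c(s, V) = s + 2*(V + 2*s)*(1 + V + 2*s) (c(s, V) = (2*((s + V) + s)*(1 + ((s + V) + s)) + 0) + s = (2*((V + s) + s)*(1 + ((V + s) + s)) + 0) + s = (2*(V + 2*s)*(1 + (V + 2*s)) + 0) + s = (2*(V + 2*s)*(1 + V + 2*s) + 0) + s = 2*(V + 2*s)*(1 + V + 2*s) + s = s + 2*(V + 2*s)*(1 + V + 2*s))
1505*(c(39, H(3)) + 1419) = 1505*((39 + 2*(0 + 2*39)*(1 + 0 + 2*39)) + 1419) = 1505*((39 + 2*(0 + 78)*(1 + 0 + 78)) + 1419) = 1505*((39 + 2*78*79) + 1419) = 1505*((39 + 12324) + 1419) = 1505*(12363 + 1419) = 1505*13782 = 20741910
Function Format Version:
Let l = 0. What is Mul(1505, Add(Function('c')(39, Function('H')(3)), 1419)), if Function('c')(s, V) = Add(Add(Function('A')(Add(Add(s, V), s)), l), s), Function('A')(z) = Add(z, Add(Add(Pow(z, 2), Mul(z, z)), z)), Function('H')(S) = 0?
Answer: 20741910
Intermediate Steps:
Function('A')(z) = Add(Mul(2, z), Mul(2, Pow(z, 2))) (Function('A')(z) = Add(z, Add(Add(Pow(z, 2), Pow(z, 2)), z)) = Add(z, Add(Mul(2, Pow(z, 2)), z)) = Add(z, Add(z, Mul(2, Pow(z, 2)))) = Add(Mul(2, z), Mul(2, Pow(z, 2))))
Function('c')(s, V) = Add(s, Mul(2, Add(V, Mul(2, s)), Add(1, V, Mul(2, s)))) (Function('c')(s, V) = Add(Add(Mul(2, Add(Add(s, V), s), Add(1, Add(Add(s, V), s))), 0), s) = Add(Add(Mul(2, Add(Add(V, s), s), Add(1, Add(Add(V, s), s))), 0), s) = Add(Add(Mul(2, Add(V, Mul(2, s)), Add(1, Add(V, Mul(2, s)))), 0), s) = Add(Add(Mul(2, Add(V, Mul(2, s)), Add(1, V, Mul(2, s))), 0), s) = Add(Mul(2, Add(V, Mul(2, s)), Add(1, V, Mul(2, s))), s) = Add(s, Mul(2, Add(V, Mul(2, s)), Add(1, V, Mul(2, s)))))
Mul(1505, Add(Function('c')(39, Function('H')(3)), 1419)) = Mul(1505, Add(Add(39, Mul(2, Add(0, Mul(2, 39)), Add(1, 0, Mul(2, 39)))), 1419)) = Mul(1505, Add(Add(39, Mul(2, Add(0, 78), Add(1, 0, 78))), 1419)) = Mul(1505, Add(Add(39, Mul(2, 78, 79)), 1419)) = Mul(1505, Add(Add(39, 12324), 1419)) = Mul(1505, Add(12363, 1419)) = Mul(1505, 13782) = 20741910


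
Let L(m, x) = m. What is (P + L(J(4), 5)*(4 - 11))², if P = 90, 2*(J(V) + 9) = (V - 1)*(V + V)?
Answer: 4761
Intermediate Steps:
J(V) = -9 + V*(-1 + V) (J(V) = -9 + ((V - 1)*(V + V))/2 = -9 + ((-1 + V)*(2*V))/2 = -9 + (2*V*(-1 + V))/2 = -9 + V*(-1 + V))
(P + L(J(4), 5)*(4 - 11))² = (90 + (-9 + 4² - 1*4)*(4 - 11))² = (90 + (-9 + 16 - 4)*(-7))² = (90 + 3*(-7))² = (90 - 21)² = 69² = 4761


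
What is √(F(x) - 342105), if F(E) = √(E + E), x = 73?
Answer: √(-342105 + √146) ≈ 584.89*I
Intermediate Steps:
F(E) = √2*√E (F(E) = √(2*E) = √2*√E)
√(F(x) - 342105) = √(√2*√73 - 342105) = √(√146 - 342105) = √(-342105 + √146)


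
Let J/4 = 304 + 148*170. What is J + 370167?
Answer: 472023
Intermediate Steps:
J = 101856 (J = 4*(304 + 148*170) = 4*(304 + 25160) = 4*25464 = 101856)
J + 370167 = 101856 + 370167 = 472023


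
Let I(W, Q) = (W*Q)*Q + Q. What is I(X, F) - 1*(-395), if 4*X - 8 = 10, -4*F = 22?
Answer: 4205/8 ≈ 525.63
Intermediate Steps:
F = -11/2 (F = -¼*22 = -11/2 ≈ -5.5000)
X = 9/2 (X = 2 + (¼)*10 = 2 + 5/2 = 9/2 ≈ 4.5000)
I(W, Q) = Q + W*Q² (I(W, Q) = (Q*W)*Q + Q = W*Q² + Q = Q + W*Q²)
I(X, F) - 1*(-395) = -11*(1 - 11/2*9/2)/2 - 1*(-395) = -11*(1 - 99/4)/2 + 395 = -11/2*(-95/4) + 395 = 1045/8 + 395 = 4205/8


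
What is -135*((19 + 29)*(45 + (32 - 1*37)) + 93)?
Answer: -271755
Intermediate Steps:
-135*((19 + 29)*(45 + (32 - 1*37)) + 93) = -135*(48*(45 + (32 - 37)) + 93) = -135*(48*(45 - 5) + 93) = -135*(48*40 + 93) = -135*(1920 + 93) = -135*2013 = -271755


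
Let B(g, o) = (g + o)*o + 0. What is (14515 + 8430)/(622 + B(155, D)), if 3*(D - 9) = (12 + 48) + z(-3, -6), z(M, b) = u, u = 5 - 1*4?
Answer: 15885/4174 ≈ 3.8057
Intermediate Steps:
u = 1 (u = 5 - 4 = 1)
z(M, b) = 1
D = 88/3 (D = 9 + ((12 + 48) + 1)/3 = 9 + (60 + 1)/3 = 9 + (1/3)*61 = 9 + 61/3 = 88/3 ≈ 29.333)
B(g, o) = o*(g + o) (B(g, o) = o*(g + o) + 0 = o*(g + o))
(14515 + 8430)/(622 + B(155, D)) = (14515 + 8430)/(622 + 88*(155 + 88/3)/3) = 22945/(622 + (88/3)*(553/3)) = 22945/(622 + 48664/9) = 22945/(54262/9) = 22945*(9/54262) = 15885/4174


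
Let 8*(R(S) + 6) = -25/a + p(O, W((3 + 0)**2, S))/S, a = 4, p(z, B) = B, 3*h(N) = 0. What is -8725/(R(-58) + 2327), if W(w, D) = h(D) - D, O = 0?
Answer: -279200/74243 ≈ -3.7606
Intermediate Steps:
h(N) = 0 (h(N) = (1/3)*0 = 0)
W(w, D) = -D (W(w, D) = 0 - D = -D)
R(S) = -221/32 (R(S) = -6 + (-25/4 + (-S)/S)/8 = -6 + (-25*1/4 - 1)/8 = -6 + (-25/4 - 1)/8 = -6 + (1/8)*(-29/4) = -6 - 29/32 = -221/32)
-8725/(R(-58) + 2327) = -8725/(-221/32 + 2327) = -8725/74243/32 = -8725*32/74243 = -279200/74243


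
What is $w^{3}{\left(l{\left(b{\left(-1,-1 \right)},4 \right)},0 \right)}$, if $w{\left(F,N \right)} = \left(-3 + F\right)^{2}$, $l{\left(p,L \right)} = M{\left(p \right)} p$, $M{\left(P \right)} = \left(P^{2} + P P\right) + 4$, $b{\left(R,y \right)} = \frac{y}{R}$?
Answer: $729$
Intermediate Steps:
$M{\left(P \right)} = 4 + 2 P^{2}$ ($M{\left(P \right)} = \left(P^{2} + P^{2}\right) + 4 = 2 P^{2} + 4 = 4 + 2 P^{2}$)
$l{\left(p,L \right)} = p \left(4 + 2 p^{2}\right)$ ($l{\left(p,L \right)} = \left(4 + 2 p^{2}\right) p = p \left(4 + 2 p^{2}\right)$)
$w^{3}{\left(l{\left(b{\left(-1,-1 \right)},4 \right)},0 \right)} = \left(\left(-3 + 2 \left(- \frac{1}{-1}\right) \left(2 + \left(- \frac{1}{-1}\right)^{2}\right)\right)^{2}\right)^{3} = \left(\left(-3 + 2 \left(\left(-1\right) \left(-1\right)\right) \left(2 + \left(\left(-1\right) \left(-1\right)\right)^{2}\right)\right)^{2}\right)^{3} = \left(\left(-3 + 2 \cdot 1 \left(2 + 1^{2}\right)\right)^{2}\right)^{3} = \left(\left(-3 + 2 \cdot 1 \left(2 + 1\right)\right)^{2}\right)^{3} = \left(\left(-3 + 2 \cdot 1 \cdot 3\right)^{2}\right)^{3} = \left(\left(-3 + 6\right)^{2}\right)^{3} = \left(3^{2}\right)^{3} = 9^{3} = 729$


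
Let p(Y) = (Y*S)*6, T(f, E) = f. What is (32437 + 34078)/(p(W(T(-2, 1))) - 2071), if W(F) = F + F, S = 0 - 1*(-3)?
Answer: -66515/2143 ≈ -31.038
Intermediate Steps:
S = 3 (S = 0 + 3 = 3)
W(F) = 2*F
p(Y) = 18*Y (p(Y) = (Y*3)*6 = (3*Y)*6 = 18*Y)
(32437 + 34078)/(p(W(T(-2, 1))) - 2071) = (32437 + 34078)/(18*(2*(-2)) - 2071) = 66515/(18*(-4) - 2071) = 66515/(-72 - 2071) = 66515/(-2143) = 66515*(-1/2143) = -66515/2143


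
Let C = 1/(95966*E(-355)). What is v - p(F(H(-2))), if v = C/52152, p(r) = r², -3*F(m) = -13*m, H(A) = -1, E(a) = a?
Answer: -100088035275283/5330132056080 ≈ -18.778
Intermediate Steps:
C = -1/34067930 (C = 1/(95966*(-355)) = (1/95966)*(-1/355) = -1/34067930 ≈ -2.9353e-8)
F(m) = 13*m/3 (F(m) = -(-13)*m/3 = 13*m/3)
v = -1/1776710685360 (v = -1/34067930/52152 = -1/34067930*1/52152 = -1/1776710685360 ≈ -5.6284e-13)
v - p(F(H(-2))) = -1/1776710685360 - ((13/3)*(-1))² = -1/1776710685360 - (-13/3)² = -1/1776710685360 - 1*169/9 = -1/1776710685360 - 169/9 = -100088035275283/5330132056080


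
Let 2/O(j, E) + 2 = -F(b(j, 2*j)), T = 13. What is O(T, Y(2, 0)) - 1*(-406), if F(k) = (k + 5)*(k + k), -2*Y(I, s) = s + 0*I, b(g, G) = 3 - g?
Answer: 20705/51 ≈ 405.98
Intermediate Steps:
Y(I, s) = -s/2 (Y(I, s) = -(s + 0*I)/2 = -(s + 0)/2 = -s/2)
F(k) = 2*k*(5 + k) (F(k) = (5 + k)*(2*k) = 2*k*(5 + k))
O(j, E) = 2/(-2 - 2*(3 - j)*(8 - j)) (O(j, E) = 2/(-2 - 2*(3 - j)*(5 + (3 - j))) = 2/(-2 - 2*(3 - j)*(8 - j)))
O(T, Y(2, 0)) - 1*(-406) = 1/(-1 + (-3 + 13)*(8 - 1*13)) - 1*(-406) = 1/(-1 + 10*(8 - 13)) + 406 = 1/(-1 + 10*(-5)) + 406 = 1/(-1 - 50) + 406 = 1/(-51) + 406 = -1/51 + 406 = 20705/51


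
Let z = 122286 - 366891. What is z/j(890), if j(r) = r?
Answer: -48921/178 ≈ -274.84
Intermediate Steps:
z = -244605
z/j(890) = -244605/890 = -244605*1/890 = -48921/178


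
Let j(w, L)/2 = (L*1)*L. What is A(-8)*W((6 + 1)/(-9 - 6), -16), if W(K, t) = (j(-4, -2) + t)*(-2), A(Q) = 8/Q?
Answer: -16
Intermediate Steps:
j(w, L) = 2*L² (j(w, L) = 2*((L*1)*L) = 2*(L*L) = 2*L²)
W(K, t) = -16 - 2*t (W(K, t) = (2*(-2)² + t)*(-2) = (2*4 + t)*(-2) = (8 + t)*(-2) = -16 - 2*t)
A(-8)*W((6 + 1)/(-9 - 6), -16) = (8/(-8))*(-16 - 2*(-16)) = (8*(-⅛))*(-16 + 32) = -1*16 = -16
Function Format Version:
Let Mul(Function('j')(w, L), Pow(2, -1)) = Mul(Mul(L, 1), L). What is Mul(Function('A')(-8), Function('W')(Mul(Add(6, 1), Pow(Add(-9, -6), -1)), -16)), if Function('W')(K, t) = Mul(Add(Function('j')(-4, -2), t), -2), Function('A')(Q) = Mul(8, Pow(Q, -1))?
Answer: -16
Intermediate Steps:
Function('j')(w, L) = Mul(2, Pow(L, 2)) (Function('j')(w, L) = Mul(2, Mul(Mul(L, 1), L)) = Mul(2, Mul(L, L)) = Mul(2, Pow(L, 2)))
Function('W')(K, t) = Add(-16, Mul(-2, t)) (Function('W')(K, t) = Mul(Add(Mul(2, Pow(-2, 2)), t), -2) = Mul(Add(Mul(2, 4), t), -2) = Mul(Add(8, t), -2) = Add(-16, Mul(-2, t)))
Mul(Function('A')(-8), Function('W')(Mul(Add(6, 1), Pow(Add(-9, -6), -1)), -16)) = Mul(Mul(8, Pow(-8, -1)), Add(-16, Mul(-2, -16))) = Mul(Mul(8, Rational(-1, 8)), Add(-16, 32)) = Mul(-1, 16) = -16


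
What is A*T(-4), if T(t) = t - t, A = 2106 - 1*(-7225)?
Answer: 0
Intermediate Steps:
A = 9331 (A = 2106 + 7225 = 9331)
T(t) = 0
A*T(-4) = 9331*0 = 0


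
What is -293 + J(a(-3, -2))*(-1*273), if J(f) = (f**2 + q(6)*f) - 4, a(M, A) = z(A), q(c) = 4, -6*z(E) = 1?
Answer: 11681/12 ≈ 973.42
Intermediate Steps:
z(E) = -1/6 (z(E) = -1/6*1 = -1/6)
a(M, A) = -1/6
J(f) = -4 + f**2 + 4*f (J(f) = (f**2 + 4*f) - 4 = -4 + f**2 + 4*f)
-293 + J(a(-3, -2))*(-1*273) = -293 + (-4 + (-1/6)**2 + 4*(-1/6))*(-1*273) = -293 + (-4 + 1/36 - 2/3)*(-273) = -293 - 167/36*(-273) = -293 + 15197/12 = 11681/12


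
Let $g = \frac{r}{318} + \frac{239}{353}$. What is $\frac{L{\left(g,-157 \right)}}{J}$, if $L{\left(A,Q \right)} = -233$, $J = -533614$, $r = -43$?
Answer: $\frac{233}{533614} \approx 0.00043665$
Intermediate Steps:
$g = \frac{60823}{112254}$ ($g = - \frac{43}{318} + \frac{239}{353} = \frac{60823}{112254} \approx 0.54183$)
$\frac{L{\left(g,-157 \right)}}{J} = - \frac{233}{-533614} = \left(-233\right) \left(- \frac{1}{533614}\right) = \frac{233}{533614}$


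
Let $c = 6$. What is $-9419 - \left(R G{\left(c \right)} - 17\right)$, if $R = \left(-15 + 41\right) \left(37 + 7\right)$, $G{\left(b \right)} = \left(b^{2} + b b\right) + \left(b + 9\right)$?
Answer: $-108930$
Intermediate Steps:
$G{\left(b \right)} = 9 + b + 2 b^{2}$ ($G{\left(b \right)} = \left(b^{2} + b^{2}\right) + \left(9 + b\right) = 2 b^{2} + \left(9 + b\right) = 9 + b + 2 b^{2}$)
$R = 1144$ ($R = 26 \cdot 44 = 1144$)
$-9419 - \left(R G{\left(c \right)} - 17\right) = -9419 - \left(1144 \left(9 + 6 + 2 \cdot 6^{2}\right) - 17\right) = -9419 - \left(1144 \left(9 + 6 + 2 \cdot 36\right) - 17\right) = -9419 - \left(1144 \left(9 + 6 + 72\right) - 17\right) = -9419 - \left(1144 \cdot 87 - 17\right) = -9419 - \left(99528 - 17\right) = -9419 - 99511 = -108930$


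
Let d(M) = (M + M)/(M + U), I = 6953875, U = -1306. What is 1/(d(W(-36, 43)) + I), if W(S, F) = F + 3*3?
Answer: 627/4360079573 ≈ 1.4380e-7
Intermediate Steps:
W(S, F) = 9 + F (W(S, F) = F + 9 = 9 + F)
d(M) = 2*M/(-1306 + M) (d(M) = (M + M)/(M - 1306) = (2*M)/(-1306 + M) = 2*M/(-1306 + M))
1/(d(W(-36, 43)) + I) = 1/(2*(9 + 43)/(-1306 + (9 + 43)) + 6953875) = 1/(2*52/(-1306 + 52) + 6953875) = 1/(2*52/(-1254) + 6953875) = 1/(2*52*(-1/1254) + 6953875) = 1/(-52/627 + 6953875) = 1/(4360079573/627) = 627/4360079573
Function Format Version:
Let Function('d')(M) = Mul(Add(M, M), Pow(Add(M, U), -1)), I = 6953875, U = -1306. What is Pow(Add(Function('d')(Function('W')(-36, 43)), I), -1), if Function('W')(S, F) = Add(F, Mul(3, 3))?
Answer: Rational(627, 4360079573) ≈ 1.4380e-7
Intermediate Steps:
Function('W')(S, F) = Add(9, F) (Function('W')(S, F) = Add(F, 9) = Add(9, F))
Function('d')(M) = Mul(2, M, Pow(Add(-1306, M), -1)) (Function('d')(M) = Mul(Add(M, M), Pow(Add(M, -1306), -1)) = Mul(Mul(2, M), Pow(Add(-1306, M), -1)) = Mul(2, M, Pow(Add(-1306, M), -1)))
Pow(Add(Function('d')(Function('W')(-36, 43)), I), -1) = Pow(Add(Mul(2, Add(9, 43), Pow(Add(-1306, Add(9, 43)), -1)), 6953875), -1) = Pow(Add(Mul(2, 52, Pow(Add(-1306, 52), -1)), 6953875), -1) = Pow(Add(Mul(2, 52, Pow(-1254, -1)), 6953875), -1) = Pow(Add(Mul(2, 52, Rational(-1, 1254)), 6953875), -1) = Pow(Add(Rational(-52, 627), 6953875), -1) = Pow(Rational(4360079573, 627), -1) = Rational(627, 4360079573)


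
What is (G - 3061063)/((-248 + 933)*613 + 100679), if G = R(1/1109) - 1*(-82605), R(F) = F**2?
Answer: -1221049634499/213418790168 ≈ -5.7214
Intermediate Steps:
G = 101594320006/1229881 (G = (1/1109)**2 - 1*(-82605) = (1/1109)**2 + 82605 = 1/1229881 + 82605 = 101594320006/1229881 ≈ 82605.)
(G - 3061063)/((-248 + 933)*613 + 100679) = (101594320006/1229881 - 3061063)/((-248 + 933)*613 + 100679) = -3663148903497/(1229881*(685*613 + 100679)) = -3663148903497/(1229881*(419905 + 100679)) = -3663148903497/1229881/520584 = -3663148903497/1229881*1/520584 = -1221049634499/213418790168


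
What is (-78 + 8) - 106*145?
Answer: -15440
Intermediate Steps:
(-78 + 8) - 106*145 = -70 - 15370 = -15440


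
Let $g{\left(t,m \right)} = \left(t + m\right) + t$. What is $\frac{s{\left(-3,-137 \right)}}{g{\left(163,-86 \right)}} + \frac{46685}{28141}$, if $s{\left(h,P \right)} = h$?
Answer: $\frac{3706659}{2251280} \approx 1.6465$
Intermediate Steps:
$g{\left(t,m \right)} = m + 2 t$ ($g{\left(t,m \right)} = \left(m + t\right) + t = m + 2 t$)
$\frac{s{\left(-3,-137 \right)}}{g{\left(163,-86 \right)}} + \frac{46685}{28141} = - \frac{3}{-86 + 2 \cdot 163} + \frac{46685}{28141} = - \frac{3}{-86 + 326} + 46685 \cdot \frac{1}{28141} = - \frac{3}{240} + \frac{46685}{28141} = \left(-3\right) \frac{1}{240} + \frac{46685}{28141} = - \frac{1}{80} + \frac{46685}{28141} = \frac{3706659}{2251280}$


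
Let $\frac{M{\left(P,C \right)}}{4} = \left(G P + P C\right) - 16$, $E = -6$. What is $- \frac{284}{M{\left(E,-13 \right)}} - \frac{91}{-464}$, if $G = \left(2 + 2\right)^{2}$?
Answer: $\frac{18019}{7888} \approx 2.2844$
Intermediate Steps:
$G = 16$ ($G = 4^{2} = 16$)
$M{\left(P,C \right)} = -64 + 64 P + 4 C P$ ($M{\left(P,C \right)} = 4 \left(\left(16 P + P C\right) - 16\right) = 4 \left(\left(16 P + C P\right) - 16\right) = 4 \left(-16 + 16 P + C P\right) = -64 + 64 P + 4 C P$)
$- \frac{284}{M{\left(E,-13 \right)}} - \frac{91}{-464} = - \frac{284}{-64 + 64 \left(-6\right) + 4 \left(-13\right) \left(-6\right)} - \frac{91}{-464} = - \frac{284}{-64 - 384 + 312} - - \frac{91}{464} = - \frac{284}{-136} + \frac{91}{464} = \left(-284\right) \left(- \frac{1}{136}\right) + \frac{91}{464} = \frac{71}{34} + \frac{91}{464} = \frac{18019}{7888}$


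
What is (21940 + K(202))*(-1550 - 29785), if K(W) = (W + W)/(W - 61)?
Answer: -32316245080/47 ≈ -6.8758e+8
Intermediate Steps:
K(W) = 2*W/(-61 + W) (K(W) = (2*W)/(-61 + W) = 2*W/(-61 + W))
(21940 + K(202))*(-1550 - 29785) = (21940 + 2*202/(-61 + 202))*(-1550 - 29785) = (21940 + 2*202/141)*(-31335) = (21940 + 2*202*(1/141))*(-31335) = (21940 + 404/141)*(-31335) = (3093944/141)*(-31335) = -32316245080/47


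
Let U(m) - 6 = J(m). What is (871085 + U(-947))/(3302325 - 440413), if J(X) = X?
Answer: 108768/357739 ≈ 0.30404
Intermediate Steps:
U(m) = 6 + m
(871085 + U(-947))/(3302325 - 440413) = (871085 + (6 - 947))/(3302325 - 440413) = (871085 - 941)/2861912 = 870144*(1/2861912) = 108768/357739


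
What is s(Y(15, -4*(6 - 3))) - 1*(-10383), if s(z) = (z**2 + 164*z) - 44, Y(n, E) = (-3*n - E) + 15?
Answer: 7711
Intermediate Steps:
Y(n, E) = 15 - E - 3*n (Y(n, E) = (-E - 3*n) + 15 = 15 - E - 3*n)
s(z) = -44 + z**2 + 164*z
s(Y(15, -4*(6 - 3))) - 1*(-10383) = (-44 + (15 - (-4)*(6 - 3) - 3*15)**2 + 164*(15 - (-4)*(6 - 3) - 3*15)) - 1*(-10383) = (-44 + (15 - (-4)*3 - 45)**2 + 164*(15 - (-4)*3 - 45)) + 10383 = (-44 + (15 - 1*(-12) - 45)**2 + 164*(15 - 1*(-12) - 45)) + 10383 = (-44 + (15 + 12 - 45)**2 + 164*(15 + 12 - 45)) + 10383 = (-44 + (-18)**2 + 164*(-18)) + 10383 = (-44 + 324 - 2952) + 10383 = -2672 + 10383 = 7711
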